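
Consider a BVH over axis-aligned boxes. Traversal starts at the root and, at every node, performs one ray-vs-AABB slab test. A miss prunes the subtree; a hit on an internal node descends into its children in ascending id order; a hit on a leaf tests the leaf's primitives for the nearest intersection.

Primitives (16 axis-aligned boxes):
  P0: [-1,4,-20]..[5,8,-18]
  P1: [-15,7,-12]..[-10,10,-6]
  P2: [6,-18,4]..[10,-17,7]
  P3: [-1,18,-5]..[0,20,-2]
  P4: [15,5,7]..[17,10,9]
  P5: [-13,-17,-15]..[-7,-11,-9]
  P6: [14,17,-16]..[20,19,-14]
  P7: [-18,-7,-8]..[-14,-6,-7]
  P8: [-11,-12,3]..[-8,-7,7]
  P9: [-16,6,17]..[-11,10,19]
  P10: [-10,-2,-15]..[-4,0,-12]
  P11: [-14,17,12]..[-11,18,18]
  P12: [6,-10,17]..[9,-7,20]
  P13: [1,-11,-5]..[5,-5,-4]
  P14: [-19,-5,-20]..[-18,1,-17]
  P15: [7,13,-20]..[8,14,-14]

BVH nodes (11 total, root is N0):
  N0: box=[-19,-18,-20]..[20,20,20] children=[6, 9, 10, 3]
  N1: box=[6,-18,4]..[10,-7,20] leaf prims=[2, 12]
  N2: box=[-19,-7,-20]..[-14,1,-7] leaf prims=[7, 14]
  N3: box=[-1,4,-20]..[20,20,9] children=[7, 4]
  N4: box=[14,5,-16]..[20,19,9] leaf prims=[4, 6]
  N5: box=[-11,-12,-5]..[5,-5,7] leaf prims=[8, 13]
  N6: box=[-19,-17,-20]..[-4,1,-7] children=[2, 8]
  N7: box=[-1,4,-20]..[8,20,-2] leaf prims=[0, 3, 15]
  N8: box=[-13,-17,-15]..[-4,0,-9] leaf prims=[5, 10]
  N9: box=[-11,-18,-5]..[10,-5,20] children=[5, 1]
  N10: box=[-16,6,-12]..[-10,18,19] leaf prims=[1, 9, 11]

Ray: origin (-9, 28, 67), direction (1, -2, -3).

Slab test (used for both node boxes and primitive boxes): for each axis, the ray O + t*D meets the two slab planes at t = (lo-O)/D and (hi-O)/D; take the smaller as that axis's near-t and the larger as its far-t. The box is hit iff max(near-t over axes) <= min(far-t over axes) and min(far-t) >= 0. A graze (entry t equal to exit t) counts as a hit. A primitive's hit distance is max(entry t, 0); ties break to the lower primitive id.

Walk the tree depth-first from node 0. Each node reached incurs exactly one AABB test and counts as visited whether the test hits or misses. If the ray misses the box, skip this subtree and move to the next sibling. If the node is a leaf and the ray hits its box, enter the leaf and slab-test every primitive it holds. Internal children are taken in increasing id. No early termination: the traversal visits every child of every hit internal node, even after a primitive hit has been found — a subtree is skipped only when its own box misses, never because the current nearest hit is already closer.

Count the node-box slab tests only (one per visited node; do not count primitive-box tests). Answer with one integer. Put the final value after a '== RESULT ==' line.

Walk:
N0 x:[-10,29] y:[4,23] z:[47/3,29] -> hit [47/3,23], descend [3, 6, 9, 10]
  N3 x:[8,29] y:[4,12] z:[58/3,29] -> miss, prune
  N6 x:[-10,5] y:[27/2,45/2] z:[74/3,29] -> miss, prune
  N9 x:[-2,19] y:[33/2,23] z:[47/3,24] -> hit [33/2,19], descend [1, 5]
    N1 x:[15,19] y:[35/2,23] z:[47/3,21] -> hit [35/2,19] leaf, test {P2(miss), P12(miss)}
    N5 x:[-2,14] y:[33/2,20] z:[20,24] -> miss, prune
  N10 x:[-7,-1] y:[5,11] z:[16,79/3] -> miss, prune

7 AABB tests over nodes [0, 3, 6, 9, 1, 5, 10]; 1 leaf entered; closest miss.

== RESULT ==
7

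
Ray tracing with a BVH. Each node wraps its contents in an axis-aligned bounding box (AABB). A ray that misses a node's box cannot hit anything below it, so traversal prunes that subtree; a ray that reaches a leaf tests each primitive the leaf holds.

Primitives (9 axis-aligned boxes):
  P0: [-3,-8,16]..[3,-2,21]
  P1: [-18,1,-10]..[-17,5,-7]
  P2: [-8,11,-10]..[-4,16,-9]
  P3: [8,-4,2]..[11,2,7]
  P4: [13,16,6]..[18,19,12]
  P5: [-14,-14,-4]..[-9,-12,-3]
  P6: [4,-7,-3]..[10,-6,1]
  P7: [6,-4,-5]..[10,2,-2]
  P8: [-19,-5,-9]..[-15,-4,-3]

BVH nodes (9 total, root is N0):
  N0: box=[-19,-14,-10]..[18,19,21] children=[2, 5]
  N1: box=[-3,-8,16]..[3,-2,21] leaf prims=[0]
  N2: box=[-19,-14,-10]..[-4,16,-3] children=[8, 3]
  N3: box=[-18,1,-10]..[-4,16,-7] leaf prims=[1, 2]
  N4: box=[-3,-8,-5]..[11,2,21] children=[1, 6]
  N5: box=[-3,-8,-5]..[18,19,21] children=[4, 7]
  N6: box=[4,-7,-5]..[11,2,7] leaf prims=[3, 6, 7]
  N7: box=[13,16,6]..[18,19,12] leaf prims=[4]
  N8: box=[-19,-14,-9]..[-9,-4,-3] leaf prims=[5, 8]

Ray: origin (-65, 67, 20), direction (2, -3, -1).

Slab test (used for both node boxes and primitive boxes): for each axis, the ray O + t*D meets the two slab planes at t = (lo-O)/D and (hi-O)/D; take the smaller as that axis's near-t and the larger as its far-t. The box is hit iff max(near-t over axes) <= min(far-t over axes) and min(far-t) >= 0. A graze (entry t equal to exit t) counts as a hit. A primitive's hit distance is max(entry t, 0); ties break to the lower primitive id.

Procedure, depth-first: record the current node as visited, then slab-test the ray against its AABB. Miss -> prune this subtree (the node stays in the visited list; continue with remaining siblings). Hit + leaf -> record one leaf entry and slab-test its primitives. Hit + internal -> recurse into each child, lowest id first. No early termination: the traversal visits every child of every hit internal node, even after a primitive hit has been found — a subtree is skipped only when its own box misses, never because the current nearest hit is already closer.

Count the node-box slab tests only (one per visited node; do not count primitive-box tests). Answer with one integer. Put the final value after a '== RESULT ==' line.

Trace the traversal:
N0 x:[23,83/2] y:[16,27] z:[-1,30] -> hit [23,27], descend [2, 5]
  N2 x:[23,61/2] y:[17,27] z:[23,30] -> hit [23,27], descend [3, 8]
    N3 x:[47/2,61/2] y:[17,22] z:[27,30] -> miss, prune
    N8 x:[23,28] y:[71/3,27] z:[23,29] -> hit [71/3,27] leaf, test {P5(miss), P8@t=71/3}
  N5 x:[31,83/2] y:[16,25] z:[-1,25] -> miss, prune

order=[0, 2, 3, 8, 5]  |boxes|=5  |leaves|=1  hit=P8

== RESULT ==
5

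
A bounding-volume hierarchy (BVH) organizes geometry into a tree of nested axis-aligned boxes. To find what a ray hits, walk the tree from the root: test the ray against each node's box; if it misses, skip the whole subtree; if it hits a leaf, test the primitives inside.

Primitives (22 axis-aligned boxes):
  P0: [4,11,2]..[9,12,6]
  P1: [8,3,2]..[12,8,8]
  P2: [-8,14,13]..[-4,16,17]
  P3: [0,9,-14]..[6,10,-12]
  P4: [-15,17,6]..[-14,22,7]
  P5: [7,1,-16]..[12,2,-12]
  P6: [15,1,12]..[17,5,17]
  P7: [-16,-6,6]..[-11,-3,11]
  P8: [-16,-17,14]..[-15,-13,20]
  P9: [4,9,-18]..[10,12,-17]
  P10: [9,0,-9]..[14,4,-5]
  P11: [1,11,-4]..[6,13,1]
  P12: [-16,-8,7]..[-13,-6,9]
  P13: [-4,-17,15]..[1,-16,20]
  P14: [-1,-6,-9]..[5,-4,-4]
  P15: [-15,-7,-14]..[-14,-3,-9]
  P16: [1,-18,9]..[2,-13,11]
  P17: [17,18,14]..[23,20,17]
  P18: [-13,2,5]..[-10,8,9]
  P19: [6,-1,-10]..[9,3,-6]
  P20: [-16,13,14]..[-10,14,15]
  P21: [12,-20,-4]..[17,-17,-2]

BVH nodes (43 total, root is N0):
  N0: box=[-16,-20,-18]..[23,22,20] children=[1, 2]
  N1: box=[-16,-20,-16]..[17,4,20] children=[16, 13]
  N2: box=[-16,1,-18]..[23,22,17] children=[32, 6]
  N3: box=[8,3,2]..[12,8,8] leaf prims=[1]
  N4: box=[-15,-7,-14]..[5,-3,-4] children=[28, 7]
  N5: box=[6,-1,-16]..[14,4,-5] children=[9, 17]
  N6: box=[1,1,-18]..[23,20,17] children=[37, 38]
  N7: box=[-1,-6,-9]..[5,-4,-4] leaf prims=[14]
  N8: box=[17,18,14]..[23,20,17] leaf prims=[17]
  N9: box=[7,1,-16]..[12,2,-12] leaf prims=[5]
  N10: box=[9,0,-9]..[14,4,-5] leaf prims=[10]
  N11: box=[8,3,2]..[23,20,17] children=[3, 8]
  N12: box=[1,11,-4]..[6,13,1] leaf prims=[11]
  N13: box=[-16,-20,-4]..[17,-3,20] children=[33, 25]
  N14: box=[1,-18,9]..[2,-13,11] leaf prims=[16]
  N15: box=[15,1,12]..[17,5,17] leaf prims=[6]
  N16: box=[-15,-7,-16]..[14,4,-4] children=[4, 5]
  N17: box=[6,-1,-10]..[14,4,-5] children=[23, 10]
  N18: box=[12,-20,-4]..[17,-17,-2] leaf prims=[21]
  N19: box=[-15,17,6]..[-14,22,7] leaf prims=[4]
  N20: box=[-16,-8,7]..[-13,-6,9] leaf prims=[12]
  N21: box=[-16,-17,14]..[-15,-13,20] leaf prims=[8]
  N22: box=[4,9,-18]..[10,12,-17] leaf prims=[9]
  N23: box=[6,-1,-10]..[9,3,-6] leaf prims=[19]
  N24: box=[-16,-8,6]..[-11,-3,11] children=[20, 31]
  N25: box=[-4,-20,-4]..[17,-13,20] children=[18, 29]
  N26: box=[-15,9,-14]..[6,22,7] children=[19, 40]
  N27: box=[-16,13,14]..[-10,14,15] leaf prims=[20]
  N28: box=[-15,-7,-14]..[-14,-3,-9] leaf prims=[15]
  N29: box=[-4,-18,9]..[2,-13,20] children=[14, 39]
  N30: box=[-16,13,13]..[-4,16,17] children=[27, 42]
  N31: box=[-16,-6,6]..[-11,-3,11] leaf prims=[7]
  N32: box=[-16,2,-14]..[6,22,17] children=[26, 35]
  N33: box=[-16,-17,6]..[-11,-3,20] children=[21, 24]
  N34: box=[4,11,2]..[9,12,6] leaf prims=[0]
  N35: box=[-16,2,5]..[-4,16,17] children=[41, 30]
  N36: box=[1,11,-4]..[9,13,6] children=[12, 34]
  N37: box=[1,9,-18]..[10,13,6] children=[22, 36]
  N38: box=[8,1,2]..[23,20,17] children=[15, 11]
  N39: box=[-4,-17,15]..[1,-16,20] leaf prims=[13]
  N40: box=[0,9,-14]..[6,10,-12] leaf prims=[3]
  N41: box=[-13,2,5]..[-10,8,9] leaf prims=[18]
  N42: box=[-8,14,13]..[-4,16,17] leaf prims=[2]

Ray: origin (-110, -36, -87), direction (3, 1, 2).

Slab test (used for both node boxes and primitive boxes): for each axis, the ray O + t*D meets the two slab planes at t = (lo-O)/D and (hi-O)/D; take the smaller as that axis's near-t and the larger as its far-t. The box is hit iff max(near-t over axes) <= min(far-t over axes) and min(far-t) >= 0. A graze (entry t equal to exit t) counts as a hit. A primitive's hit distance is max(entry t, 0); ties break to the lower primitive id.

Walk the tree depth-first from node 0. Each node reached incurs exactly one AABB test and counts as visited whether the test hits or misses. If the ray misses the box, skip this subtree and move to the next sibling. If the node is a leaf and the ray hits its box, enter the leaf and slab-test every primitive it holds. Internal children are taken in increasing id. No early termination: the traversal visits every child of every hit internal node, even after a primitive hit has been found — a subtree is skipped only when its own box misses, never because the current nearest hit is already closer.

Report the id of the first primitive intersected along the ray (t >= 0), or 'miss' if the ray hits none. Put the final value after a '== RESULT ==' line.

Walk:
N0 x:[94/3,133/3] y:[16,58] z:[69/2,107/2] -> hit [69/2,133/3], descend [1, 2]
  N1 x:[94/3,127/3] y:[16,40] z:[71/2,107/2] -> hit [71/2,40], descend [13, 16]
    N13 x:[94/3,127/3] y:[16,33] z:[83/2,107/2] -> miss, prune
    N16 x:[95/3,124/3] y:[29,40] z:[71/2,83/2] -> hit [71/2,40], descend [4, 5]
      N4 x:[95/3,115/3] y:[29,33] z:[73/2,83/2] -> miss, prune
      N5 x:[116/3,124/3] y:[35,40] z:[71/2,41] -> hit [116/3,40], descend [9, 17]
        N9 x:[39,122/3] y:[37,38] z:[71/2,75/2] -> miss, prune
        N17 x:[116/3,124/3] y:[35,40] z:[77/2,41] -> hit [116/3,40], descend [10, 23]
          N10 x:[119/3,124/3] y:[36,40] z:[39,41] -> hit [119/3,40] leaf, test {P10@t=119/3}
          N23 x:[116/3,119/3] y:[35,39] z:[77/2,81/2] -> hit [116/3,39] leaf, test {P19@t=116/3}
  N2 x:[94/3,133/3] y:[37,58] z:[69/2,52] -> hit [37,133/3], descend [6, 32]
    N6 x:[37,133/3] y:[37,56] z:[69/2,52] -> hit [37,133/3], descend [37, 38]
      N37 x:[37,40] y:[45,49] z:[69/2,93/2] -> miss, prune
      N38 x:[118/3,133/3] y:[37,56] z:[89/2,52] -> miss, prune
    N32 x:[94/3,116/3] y:[38,58] z:[73/2,52] -> hit [38,116/3], descend [26, 35]
      N26 x:[95/3,116/3] y:[45,58] z:[73/2,47] -> miss, prune
      N35 x:[94/3,106/3] y:[38,52] z:[46,52] -> miss, prune

17 AABB tests over nodes [0, 1, 13, 16, 4, 5, 9, 17, 10, 23, 2, 6, 37, 38, 32, 26, 35]; 2 leaves entered; closest P19.

== RESULT ==
19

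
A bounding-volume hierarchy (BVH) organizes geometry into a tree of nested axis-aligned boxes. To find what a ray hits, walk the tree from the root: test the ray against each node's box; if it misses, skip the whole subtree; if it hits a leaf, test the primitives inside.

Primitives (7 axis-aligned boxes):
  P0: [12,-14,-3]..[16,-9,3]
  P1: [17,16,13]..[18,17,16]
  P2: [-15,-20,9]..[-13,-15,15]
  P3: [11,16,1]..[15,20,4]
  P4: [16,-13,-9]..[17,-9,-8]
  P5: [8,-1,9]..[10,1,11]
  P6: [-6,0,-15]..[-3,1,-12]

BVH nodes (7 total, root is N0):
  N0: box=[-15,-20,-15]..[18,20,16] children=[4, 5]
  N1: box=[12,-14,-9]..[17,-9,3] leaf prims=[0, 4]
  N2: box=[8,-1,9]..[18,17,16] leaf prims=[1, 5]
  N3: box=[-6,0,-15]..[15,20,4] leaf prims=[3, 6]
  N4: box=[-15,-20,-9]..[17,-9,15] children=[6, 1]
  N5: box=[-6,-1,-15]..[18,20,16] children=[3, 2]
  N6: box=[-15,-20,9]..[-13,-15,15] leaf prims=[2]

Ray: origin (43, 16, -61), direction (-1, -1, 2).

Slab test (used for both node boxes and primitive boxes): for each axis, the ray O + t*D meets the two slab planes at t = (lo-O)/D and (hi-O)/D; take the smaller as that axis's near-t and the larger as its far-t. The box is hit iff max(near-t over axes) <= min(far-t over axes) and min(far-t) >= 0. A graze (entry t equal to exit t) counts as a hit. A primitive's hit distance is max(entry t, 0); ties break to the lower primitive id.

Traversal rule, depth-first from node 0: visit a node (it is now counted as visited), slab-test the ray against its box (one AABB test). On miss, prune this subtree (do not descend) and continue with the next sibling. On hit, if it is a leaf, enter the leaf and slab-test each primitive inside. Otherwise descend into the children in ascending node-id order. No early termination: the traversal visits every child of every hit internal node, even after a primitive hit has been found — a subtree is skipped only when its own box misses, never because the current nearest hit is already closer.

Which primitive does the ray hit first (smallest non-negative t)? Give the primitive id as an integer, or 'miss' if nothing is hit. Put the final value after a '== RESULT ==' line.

Traverse from the root:
N0 x:[25,58] y:[-4,36] z:[23,77/2] -> hit [25,36], descend [4, 5]
  N4 x:[26,58] y:[25,36] z:[26,38] -> hit [26,36], descend [1, 6]
    N1 x:[26,31] y:[25,30] z:[26,32] -> hit [26,30] leaf, test {P0@t=29, P4@t=26}
    N6 x:[56,58] y:[31,36] z:[35,38] -> miss, prune
  N5 x:[25,49] y:[-4,17] z:[23,77/2] -> miss, prune

5 AABB tests over nodes [0, 4, 1, 6, 5]; 1 leaf entered; closest P4.

== RESULT ==
4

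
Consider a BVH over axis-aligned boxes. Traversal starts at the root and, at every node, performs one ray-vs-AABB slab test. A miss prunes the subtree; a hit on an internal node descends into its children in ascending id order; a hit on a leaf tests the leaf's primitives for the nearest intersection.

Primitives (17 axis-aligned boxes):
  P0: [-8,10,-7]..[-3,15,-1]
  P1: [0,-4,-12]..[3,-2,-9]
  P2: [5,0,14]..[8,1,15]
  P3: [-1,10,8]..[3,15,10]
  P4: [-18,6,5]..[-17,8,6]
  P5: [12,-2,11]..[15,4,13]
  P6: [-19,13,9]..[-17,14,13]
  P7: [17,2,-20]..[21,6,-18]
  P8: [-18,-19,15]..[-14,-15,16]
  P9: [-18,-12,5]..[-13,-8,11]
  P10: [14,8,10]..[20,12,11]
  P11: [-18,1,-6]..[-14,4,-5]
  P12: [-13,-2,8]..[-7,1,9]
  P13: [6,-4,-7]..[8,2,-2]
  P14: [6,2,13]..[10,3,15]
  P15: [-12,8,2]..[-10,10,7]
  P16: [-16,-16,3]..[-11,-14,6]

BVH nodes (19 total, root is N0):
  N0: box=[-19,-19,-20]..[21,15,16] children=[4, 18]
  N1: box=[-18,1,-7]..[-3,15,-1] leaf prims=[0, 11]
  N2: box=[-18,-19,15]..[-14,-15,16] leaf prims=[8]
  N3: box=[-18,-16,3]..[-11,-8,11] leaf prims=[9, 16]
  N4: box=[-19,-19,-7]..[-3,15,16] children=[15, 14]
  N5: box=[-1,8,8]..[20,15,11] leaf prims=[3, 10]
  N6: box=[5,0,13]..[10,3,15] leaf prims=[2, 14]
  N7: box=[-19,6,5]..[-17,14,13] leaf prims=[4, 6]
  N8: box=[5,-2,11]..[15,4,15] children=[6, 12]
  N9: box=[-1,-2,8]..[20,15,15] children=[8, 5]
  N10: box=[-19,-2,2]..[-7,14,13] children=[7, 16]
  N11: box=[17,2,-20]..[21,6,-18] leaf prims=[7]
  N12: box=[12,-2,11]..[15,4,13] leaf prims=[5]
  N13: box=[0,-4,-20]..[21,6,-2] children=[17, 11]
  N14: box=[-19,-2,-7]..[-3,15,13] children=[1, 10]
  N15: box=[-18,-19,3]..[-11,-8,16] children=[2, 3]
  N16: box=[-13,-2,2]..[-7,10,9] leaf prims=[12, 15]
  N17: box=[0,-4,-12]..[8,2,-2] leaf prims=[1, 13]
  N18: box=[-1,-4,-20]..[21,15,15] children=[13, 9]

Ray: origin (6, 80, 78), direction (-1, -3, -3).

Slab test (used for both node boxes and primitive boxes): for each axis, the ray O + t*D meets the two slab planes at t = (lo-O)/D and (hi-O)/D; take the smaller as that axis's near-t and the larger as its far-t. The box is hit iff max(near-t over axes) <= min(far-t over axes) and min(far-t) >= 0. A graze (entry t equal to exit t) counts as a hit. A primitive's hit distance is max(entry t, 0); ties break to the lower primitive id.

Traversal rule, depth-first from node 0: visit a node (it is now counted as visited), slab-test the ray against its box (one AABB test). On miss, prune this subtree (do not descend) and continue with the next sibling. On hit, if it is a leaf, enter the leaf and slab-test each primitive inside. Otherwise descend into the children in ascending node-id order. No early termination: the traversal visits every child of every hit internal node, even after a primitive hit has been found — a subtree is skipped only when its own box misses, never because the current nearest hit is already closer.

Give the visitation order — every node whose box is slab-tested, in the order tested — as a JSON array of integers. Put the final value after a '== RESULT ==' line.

Trace the traversal:
N0 x:[-15,25] y:[65/3,33] z:[62/3,98/3] -> hit [65/3,25], descend [4, 18]
  N4 x:[9,25] y:[65/3,33] z:[62/3,85/3] -> hit [65/3,25], descend [14, 15]
    N14 x:[9,25] y:[65/3,82/3] z:[65/3,85/3] -> hit [65/3,25], descend [1, 10]
      N1 x:[9,24] y:[65/3,79/3] z:[79/3,85/3] -> miss, prune
      N10 x:[13,25] y:[22,82/3] z:[65/3,76/3] -> hit [22,25], descend [7, 16]
        N7 x:[23,25] y:[22,74/3] z:[65/3,73/3] -> hit [23,73/3] leaf, test {P4@t=24, P6(miss)}
        N16 x:[13,19] y:[70/3,82/3] z:[23,76/3] -> miss, prune
    N15 x:[17,24] y:[88/3,33] z:[62/3,25] -> miss, prune
  N18 x:[-15,7] y:[65/3,28] z:[21,98/3] -> miss, prune

9 AABB tests over nodes [0, 4, 14, 1, 10, 7, 16, 15, 18]; 1 leaf entered; closest P4.

== RESULT ==
[0, 4, 14, 1, 10, 7, 16, 15, 18]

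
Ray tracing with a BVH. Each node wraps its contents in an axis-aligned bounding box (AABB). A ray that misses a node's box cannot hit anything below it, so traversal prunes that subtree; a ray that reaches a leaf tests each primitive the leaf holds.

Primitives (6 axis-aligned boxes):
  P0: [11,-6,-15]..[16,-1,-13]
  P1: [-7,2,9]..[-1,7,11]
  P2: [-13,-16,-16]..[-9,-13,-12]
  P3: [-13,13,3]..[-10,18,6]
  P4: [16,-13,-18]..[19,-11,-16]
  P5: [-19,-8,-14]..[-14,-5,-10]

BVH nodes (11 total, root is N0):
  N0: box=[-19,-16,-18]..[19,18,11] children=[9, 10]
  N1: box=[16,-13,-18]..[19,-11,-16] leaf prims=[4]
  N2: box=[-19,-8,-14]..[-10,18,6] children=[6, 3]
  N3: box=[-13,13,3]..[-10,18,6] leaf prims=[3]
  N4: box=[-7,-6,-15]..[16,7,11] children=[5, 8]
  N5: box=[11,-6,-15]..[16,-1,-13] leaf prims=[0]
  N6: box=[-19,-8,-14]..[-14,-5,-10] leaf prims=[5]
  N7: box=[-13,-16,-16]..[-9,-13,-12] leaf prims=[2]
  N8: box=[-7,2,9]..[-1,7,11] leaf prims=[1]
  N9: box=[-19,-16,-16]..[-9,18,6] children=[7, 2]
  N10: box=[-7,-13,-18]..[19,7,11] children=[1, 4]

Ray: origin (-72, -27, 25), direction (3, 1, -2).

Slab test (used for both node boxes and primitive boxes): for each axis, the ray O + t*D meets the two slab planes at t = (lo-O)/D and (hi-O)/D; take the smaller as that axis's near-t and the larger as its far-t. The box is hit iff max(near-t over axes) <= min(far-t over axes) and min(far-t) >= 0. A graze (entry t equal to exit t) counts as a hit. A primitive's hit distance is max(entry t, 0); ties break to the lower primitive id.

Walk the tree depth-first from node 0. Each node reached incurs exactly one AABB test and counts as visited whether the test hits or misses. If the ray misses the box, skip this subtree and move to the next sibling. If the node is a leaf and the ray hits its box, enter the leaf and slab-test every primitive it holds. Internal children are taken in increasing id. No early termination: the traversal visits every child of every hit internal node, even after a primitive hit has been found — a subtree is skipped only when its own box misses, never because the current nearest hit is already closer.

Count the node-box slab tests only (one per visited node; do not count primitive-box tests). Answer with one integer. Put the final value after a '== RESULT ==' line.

Walk:
N0 x:[53/3,91/3] y:[11,45] z:[7,43/2] -> hit [53/3,43/2], descend [9, 10]
  N9 x:[53/3,21] y:[11,45] z:[19/2,41/2] -> hit [53/3,41/2], descend [2, 7]
    N2 x:[53/3,62/3] y:[19,45] z:[19/2,39/2] -> hit [19,39/2], descend [3, 6]
      N3 x:[59/3,62/3] y:[40,45] z:[19/2,11] -> miss, prune
      N6 x:[53/3,58/3] y:[19,22] z:[35/2,39/2] -> hit [19,58/3] leaf, test {P5@t=19}
    N7 x:[59/3,21] y:[11,14] z:[37/2,41/2] -> miss, prune
  N10 x:[65/3,91/3] y:[14,34] z:[7,43/2] -> miss, prune

Visited [0, 9, 2, 3, 6, 7, 10]. Tests: 7 box, 1 leaf. Nearest: P5.

== RESULT ==
7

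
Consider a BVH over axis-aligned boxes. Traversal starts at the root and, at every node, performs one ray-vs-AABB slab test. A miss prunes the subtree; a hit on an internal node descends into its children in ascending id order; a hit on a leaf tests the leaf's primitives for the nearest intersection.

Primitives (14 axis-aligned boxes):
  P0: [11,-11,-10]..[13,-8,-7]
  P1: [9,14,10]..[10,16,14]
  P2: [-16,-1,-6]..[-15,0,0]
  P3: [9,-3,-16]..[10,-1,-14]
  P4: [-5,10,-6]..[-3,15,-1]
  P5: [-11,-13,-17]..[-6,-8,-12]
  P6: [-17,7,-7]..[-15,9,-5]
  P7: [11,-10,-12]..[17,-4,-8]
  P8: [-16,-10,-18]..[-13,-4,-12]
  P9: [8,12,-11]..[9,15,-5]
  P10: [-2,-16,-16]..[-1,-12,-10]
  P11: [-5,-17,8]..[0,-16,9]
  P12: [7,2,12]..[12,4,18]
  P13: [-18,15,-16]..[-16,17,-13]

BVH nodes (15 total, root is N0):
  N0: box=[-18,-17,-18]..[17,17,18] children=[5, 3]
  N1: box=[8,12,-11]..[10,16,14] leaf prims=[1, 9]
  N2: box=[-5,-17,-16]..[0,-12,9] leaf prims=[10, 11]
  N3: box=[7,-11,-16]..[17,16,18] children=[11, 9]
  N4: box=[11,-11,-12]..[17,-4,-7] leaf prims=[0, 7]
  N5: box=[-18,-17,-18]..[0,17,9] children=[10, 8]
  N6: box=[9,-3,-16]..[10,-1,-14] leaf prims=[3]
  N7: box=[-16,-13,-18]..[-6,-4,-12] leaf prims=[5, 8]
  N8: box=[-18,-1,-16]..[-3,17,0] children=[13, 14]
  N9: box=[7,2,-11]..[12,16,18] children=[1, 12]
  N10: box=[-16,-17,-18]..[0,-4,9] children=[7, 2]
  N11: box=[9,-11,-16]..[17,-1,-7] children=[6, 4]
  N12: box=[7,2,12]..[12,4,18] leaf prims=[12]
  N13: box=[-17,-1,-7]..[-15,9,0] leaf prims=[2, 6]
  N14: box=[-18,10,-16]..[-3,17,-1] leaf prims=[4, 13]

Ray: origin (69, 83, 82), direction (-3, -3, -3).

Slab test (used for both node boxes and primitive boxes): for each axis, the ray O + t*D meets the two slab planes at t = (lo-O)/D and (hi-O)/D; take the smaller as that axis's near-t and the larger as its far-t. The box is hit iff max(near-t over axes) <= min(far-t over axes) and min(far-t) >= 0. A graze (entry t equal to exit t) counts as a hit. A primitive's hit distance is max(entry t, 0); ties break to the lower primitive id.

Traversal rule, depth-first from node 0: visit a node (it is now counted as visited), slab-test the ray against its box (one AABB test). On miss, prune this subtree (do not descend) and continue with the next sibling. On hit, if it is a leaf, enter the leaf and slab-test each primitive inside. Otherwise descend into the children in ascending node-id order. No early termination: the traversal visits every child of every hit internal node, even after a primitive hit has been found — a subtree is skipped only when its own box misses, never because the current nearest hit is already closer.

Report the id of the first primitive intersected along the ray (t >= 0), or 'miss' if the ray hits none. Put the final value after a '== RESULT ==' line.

Traverse from the root:
N0 x:[52/3,29] y:[22,100/3] z:[64/3,100/3] -> hit [22,29], descend [3, 5]
  N3 x:[52/3,62/3] y:[67/3,94/3] z:[64/3,98/3] -> miss, prune
  N5 x:[23,29] y:[22,100/3] z:[73/3,100/3] -> hit [73/3,29], descend [8, 10]
    N8 x:[24,29] y:[22,28] z:[82/3,98/3] -> hit [82/3,28], descend [13, 14]
      N13 x:[28,86/3] y:[74/3,28] z:[82/3,89/3] -> hit [28,28] leaf, test {P2@t=28, P6(miss)}
      N14 x:[24,29] y:[22,73/3] z:[83/3,98/3] -> miss, prune
    N10 x:[23,85/3] y:[29,100/3] z:[73/3,100/3] -> miss, prune

Summary -> nodes [0, 3, 5, 8, 13, 14, 10]; box-tests=7; leaf-entries=1; first=P2

== RESULT ==
2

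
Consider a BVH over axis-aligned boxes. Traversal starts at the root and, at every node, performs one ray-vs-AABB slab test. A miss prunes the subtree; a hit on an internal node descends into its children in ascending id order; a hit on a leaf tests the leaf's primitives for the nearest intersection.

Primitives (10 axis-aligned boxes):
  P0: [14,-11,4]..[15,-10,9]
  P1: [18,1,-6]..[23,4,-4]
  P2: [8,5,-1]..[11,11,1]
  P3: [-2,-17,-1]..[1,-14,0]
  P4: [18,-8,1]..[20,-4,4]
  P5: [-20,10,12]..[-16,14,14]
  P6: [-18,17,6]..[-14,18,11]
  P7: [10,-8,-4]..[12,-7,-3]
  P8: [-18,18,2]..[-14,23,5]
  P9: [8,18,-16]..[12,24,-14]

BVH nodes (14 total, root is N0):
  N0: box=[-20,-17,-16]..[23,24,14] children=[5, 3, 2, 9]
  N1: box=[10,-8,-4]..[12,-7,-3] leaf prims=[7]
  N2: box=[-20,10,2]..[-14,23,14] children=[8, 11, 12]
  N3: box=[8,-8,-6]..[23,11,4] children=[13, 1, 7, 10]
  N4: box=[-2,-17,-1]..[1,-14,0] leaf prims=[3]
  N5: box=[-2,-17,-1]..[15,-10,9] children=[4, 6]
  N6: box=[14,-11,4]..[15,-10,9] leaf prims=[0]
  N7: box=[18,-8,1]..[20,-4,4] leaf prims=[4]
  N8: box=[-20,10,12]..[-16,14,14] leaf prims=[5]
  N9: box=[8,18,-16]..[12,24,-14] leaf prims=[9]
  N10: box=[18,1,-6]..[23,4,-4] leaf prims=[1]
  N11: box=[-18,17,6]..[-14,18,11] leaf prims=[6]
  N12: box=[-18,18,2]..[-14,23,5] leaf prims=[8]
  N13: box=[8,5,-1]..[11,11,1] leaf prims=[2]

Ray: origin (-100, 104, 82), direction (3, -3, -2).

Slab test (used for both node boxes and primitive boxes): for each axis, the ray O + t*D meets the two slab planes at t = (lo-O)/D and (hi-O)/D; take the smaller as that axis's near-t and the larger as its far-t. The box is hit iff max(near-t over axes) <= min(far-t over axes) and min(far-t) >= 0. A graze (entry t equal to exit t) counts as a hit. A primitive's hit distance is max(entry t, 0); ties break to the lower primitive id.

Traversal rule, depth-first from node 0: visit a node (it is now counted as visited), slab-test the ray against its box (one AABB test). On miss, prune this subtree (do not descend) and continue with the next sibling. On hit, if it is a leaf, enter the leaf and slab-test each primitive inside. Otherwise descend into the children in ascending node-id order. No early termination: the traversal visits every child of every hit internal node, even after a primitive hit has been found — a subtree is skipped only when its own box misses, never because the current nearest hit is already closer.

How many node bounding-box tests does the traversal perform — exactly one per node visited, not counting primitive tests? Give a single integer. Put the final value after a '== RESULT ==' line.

Traverse from the root:
N0 x:[80/3,41] y:[80/3,121/3] z:[34,49] -> hit [34,121/3], descend [2, 3, 5, 9]
  N2 x:[80/3,86/3] y:[27,94/3] z:[34,40] -> miss, prune
  N3 x:[36,41] y:[31,112/3] z:[39,44] -> miss, prune
  N5 x:[98/3,115/3] y:[38,121/3] z:[73/2,83/2] -> hit [38,115/3], descend [4, 6]
    N4 x:[98/3,101/3] y:[118/3,121/3] z:[41,83/2] -> miss, prune
    N6 x:[38,115/3] y:[38,115/3] z:[73/2,39] -> hit [38,115/3] leaf, test {P0@t=38}
  N9 x:[36,112/3] y:[80/3,86/3] z:[48,49] -> miss, prune

order=[0, 2, 3, 5, 4, 6, 9]  |boxes|=7  |leaves|=1  hit=P0

== RESULT ==
7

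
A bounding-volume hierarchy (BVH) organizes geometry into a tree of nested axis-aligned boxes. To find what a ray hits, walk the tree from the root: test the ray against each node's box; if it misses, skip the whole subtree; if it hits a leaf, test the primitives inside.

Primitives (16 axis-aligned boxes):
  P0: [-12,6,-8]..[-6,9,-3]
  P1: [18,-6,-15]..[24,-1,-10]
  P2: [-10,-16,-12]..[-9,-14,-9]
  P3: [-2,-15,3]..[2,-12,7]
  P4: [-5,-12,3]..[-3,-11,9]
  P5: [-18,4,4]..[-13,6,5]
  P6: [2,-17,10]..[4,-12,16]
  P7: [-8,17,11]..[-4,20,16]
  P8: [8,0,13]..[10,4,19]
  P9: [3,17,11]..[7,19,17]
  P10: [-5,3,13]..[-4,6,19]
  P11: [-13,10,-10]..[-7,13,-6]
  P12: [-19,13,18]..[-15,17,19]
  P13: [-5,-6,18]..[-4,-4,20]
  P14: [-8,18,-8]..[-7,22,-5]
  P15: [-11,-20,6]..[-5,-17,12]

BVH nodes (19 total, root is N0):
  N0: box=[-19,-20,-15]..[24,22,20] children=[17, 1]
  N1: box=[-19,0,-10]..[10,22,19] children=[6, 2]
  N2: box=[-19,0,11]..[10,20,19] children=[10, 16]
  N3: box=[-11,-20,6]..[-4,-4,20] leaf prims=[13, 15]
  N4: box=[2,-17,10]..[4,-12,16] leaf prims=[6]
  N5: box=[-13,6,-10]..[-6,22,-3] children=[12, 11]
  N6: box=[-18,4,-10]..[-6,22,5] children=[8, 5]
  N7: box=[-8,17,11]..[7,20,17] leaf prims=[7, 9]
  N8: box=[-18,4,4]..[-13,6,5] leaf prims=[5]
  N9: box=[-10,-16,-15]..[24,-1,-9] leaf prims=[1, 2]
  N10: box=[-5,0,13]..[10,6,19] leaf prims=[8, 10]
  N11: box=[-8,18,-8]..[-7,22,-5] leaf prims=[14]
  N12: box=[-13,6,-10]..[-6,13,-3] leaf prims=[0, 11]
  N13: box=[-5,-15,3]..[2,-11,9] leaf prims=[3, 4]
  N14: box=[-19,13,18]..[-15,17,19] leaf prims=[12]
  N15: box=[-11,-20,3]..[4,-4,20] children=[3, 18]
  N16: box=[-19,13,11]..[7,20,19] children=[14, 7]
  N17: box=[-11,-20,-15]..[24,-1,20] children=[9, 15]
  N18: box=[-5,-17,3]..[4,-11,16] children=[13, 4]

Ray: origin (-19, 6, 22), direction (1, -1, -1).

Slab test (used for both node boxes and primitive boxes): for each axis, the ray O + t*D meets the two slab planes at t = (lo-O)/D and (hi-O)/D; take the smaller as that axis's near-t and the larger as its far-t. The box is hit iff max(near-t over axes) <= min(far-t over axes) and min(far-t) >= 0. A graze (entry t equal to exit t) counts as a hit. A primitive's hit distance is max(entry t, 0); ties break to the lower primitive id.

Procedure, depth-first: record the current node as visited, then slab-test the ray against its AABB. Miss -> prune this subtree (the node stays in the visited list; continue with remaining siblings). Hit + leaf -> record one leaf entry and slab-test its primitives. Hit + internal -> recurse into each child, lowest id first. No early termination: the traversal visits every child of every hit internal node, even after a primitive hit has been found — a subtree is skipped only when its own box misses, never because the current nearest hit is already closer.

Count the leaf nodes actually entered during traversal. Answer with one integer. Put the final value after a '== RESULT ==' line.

Trace the traversal:
N0 x:[0,43] y:[-16,26] z:[2,37] -> hit [2,26], descend [1, 17]
  N1 x:[0,29] y:[-16,6] z:[3,32] -> hit [3,6], descend [2, 6]
    N2 x:[0,29] y:[-14,6] z:[3,11] -> hit [3,6], descend [10, 16]
      N10 x:[14,29] y:[0,6] z:[3,9] -> miss, prune
      N16 x:[0,26] y:[-14,-7] z:[3,11] -> miss, prune
    N6 x:[1,13] y:[-16,2] z:[17,32] -> miss, prune
  N17 x:[8,43] y:[7,26] z:[2,37] -> hit [8,26], descend [9, 15]
    N9 x:[9,43] y:[7,22] z:[31,37] -> miss, prune
    N15 x:[8,23] y:[10,26] z:[2,19] -> hit [10,19], descend [3, 18]
      N3 x:[8,15] y:[10,26] z:[2,16] -> hit [10,15] leaf, test {P13(miss), P15(miss)}
      N18 x:[14,23] y:[17,23] z:[6,19] -> hit [17,19], descend [4, 13]
        N4 x:[21,23] y:[18,23] z:[6,12] -> miss, prune
        N13 x:[14,21] y:[17,21] z:[13,19] -> hit [17,19] leaf, test {P3@t=18, P4(miss)}

Visited [0, 1, 2, 10, 16, 6, 17, 9, 15, 3, 18, 4, 13]. Tests: 13 box, 2 leaf. Nearest: P3.

== RESULT ==
2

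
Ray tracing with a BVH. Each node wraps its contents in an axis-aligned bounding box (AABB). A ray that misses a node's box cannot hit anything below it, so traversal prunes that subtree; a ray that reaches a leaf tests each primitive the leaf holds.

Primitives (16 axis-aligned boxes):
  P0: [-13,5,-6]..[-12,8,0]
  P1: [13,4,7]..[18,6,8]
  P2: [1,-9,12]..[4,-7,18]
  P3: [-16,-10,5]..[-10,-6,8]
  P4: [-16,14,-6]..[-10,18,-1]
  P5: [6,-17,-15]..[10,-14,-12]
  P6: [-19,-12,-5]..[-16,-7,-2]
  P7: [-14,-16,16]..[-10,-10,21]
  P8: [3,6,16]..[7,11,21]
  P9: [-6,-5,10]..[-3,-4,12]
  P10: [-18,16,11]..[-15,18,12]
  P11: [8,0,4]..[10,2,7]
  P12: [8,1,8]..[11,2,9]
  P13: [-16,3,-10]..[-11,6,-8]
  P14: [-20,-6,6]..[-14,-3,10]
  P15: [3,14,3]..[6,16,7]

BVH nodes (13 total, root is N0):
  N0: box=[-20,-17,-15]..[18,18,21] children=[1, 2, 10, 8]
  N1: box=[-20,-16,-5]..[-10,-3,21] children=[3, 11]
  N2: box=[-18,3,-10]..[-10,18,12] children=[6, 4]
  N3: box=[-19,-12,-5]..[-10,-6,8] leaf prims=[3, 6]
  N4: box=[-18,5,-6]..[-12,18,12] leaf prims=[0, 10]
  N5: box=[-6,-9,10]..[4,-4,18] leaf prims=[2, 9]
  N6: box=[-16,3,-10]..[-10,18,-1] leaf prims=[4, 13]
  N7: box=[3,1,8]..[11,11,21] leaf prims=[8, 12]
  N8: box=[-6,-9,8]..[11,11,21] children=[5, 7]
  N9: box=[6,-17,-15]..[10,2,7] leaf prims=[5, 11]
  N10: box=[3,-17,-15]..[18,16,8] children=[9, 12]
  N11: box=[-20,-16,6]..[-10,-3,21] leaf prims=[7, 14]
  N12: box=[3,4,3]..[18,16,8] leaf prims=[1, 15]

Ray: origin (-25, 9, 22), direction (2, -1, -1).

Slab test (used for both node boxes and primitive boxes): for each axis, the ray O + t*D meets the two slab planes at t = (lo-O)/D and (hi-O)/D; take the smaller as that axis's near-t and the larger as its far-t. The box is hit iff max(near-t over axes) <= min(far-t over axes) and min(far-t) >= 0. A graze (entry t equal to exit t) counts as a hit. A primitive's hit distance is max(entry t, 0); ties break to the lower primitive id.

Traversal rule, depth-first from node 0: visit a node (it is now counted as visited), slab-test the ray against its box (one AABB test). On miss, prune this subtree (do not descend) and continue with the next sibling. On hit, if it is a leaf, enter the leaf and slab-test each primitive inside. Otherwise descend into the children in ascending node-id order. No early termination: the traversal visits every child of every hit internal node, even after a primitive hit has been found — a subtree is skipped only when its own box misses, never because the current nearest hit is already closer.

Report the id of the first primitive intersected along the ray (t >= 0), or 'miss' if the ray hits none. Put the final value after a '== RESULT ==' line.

Trace the traversal:
N0 x:[5/2,43/2] y:[-9,26] z:[1,37] -> hit [5/2,43/2], descend [1, 2, 8, 10]
  N1 x:[5/2,15/2] y:[12,25] z:[1,27] -> miss, prune
  N2 x:[7/2,15/2] y:[-9,6] z:[10,32] -> miss, prune
  N8 x:[19/2,18] y:[-2,18] z:[1,14] -> hit [19/2,14], descend [5, 7]
    N5 x:[19/2,29/2] y:[13,18] z:[4,12] -> miss, prune
    N7 x:[14,18] y:[-2,8] z:[1,14] -> miss, prune
  N10 x:[14,43/2] y:[-7,26] z:[14,37] -> hit [14,43/2], descend [9, 12]
    N9 x:[31/2,35/2] y:[7,26] z:[15,37] -> hit [31/2,35/2] leaf, test {P5(miss), P11(miss)}
    N12 x:[14,43/2] y:[-7,5] z:[14,19] -> miss, prune

Summary -> nodes [0, 1, 2, 8, 5, 7, 10, 9, 12]; box-tests=9; leaf-entries=1; first=miss

== RESULT ==
miss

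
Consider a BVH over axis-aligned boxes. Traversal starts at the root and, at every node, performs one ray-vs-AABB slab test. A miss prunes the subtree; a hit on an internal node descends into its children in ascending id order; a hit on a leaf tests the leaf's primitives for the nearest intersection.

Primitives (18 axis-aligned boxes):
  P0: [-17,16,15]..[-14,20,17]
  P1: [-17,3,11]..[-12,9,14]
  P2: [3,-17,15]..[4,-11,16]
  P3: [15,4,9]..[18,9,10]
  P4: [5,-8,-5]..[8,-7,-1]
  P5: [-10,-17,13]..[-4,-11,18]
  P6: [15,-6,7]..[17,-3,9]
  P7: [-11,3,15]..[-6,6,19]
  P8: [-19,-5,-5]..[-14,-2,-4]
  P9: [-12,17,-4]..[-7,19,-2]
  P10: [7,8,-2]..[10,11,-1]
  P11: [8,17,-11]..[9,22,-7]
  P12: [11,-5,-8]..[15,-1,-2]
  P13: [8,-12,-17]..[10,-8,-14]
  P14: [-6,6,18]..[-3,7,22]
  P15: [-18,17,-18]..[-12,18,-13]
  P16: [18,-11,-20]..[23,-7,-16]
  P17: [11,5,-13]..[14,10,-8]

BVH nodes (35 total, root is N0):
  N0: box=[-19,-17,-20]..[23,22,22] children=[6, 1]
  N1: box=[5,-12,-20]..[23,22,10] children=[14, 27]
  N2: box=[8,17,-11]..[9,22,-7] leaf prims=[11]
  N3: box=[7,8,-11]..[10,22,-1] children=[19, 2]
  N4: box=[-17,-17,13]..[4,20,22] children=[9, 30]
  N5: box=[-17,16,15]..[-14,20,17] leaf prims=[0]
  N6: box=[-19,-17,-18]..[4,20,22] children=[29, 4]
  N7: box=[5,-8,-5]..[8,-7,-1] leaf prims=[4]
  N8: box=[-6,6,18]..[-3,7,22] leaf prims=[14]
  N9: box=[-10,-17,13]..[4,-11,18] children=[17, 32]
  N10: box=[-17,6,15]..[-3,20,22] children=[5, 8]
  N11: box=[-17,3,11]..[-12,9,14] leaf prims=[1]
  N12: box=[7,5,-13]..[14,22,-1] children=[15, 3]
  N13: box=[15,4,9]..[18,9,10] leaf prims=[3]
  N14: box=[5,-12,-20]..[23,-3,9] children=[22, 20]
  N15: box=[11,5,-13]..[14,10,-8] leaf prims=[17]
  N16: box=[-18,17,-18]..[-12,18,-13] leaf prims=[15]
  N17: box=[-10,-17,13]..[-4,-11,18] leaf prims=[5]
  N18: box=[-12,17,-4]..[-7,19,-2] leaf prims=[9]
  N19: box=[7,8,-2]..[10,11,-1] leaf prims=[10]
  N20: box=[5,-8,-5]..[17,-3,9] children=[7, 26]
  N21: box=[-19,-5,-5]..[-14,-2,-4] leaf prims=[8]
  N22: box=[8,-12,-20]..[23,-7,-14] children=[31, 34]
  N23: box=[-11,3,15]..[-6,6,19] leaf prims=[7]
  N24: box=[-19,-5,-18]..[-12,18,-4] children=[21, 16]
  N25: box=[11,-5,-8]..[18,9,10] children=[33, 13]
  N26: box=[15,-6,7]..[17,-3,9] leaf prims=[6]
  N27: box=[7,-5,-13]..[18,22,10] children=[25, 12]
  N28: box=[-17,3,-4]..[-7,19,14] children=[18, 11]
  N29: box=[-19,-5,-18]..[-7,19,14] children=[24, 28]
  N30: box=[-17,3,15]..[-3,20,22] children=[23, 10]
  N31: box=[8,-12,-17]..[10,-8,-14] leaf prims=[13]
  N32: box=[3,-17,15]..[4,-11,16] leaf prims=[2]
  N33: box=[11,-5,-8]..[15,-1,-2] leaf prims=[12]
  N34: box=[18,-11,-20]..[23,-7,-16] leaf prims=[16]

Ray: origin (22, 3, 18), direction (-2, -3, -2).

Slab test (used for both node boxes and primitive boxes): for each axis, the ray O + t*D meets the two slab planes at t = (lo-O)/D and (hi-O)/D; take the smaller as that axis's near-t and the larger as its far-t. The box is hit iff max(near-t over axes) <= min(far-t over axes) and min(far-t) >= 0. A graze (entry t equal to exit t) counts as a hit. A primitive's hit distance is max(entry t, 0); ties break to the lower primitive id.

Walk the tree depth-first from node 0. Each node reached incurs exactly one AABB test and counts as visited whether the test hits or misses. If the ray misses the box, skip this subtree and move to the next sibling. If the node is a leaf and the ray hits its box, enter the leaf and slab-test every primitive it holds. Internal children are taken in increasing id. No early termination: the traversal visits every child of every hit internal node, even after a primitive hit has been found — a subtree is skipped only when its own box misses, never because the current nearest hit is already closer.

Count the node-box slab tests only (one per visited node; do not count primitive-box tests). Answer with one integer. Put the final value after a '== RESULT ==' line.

Walk:
N0 x:[-1/2,41/2] y:[-19/3,20/3] z:[-2,19] -> hit [-1/2,20/3], descend [1, 6]
  N1 x:[-1/2,17/2] y:[-19/3,5] z:[4,19] -> hit [4,5], descend [14, 27]
    N14 x:[-1/2,17/2] y:[2,5] z:[9/2,19] -> hit [9/2,5], descend [20, 22]
      N20 x:[5/2,17/2] y:[2,11/3] z:[9/2,23/2] -> miss, prune
      N22 x:[-1/2,7] y:[10/3,5] z:[16,19] -> miss, prune
    N27 x:[2,15/2] y:[-19/3,8/3] z:[4,31/2] -> miss, prune
  N6 x:[9,41/2] y:[-17/3,20/3] z:[-2,18] -> miss, prune

order=[0, 1, 14, 20, 22, 27, 6]  |boxes|=7  |leaves|=0  hit=miss

== RESULT ==
7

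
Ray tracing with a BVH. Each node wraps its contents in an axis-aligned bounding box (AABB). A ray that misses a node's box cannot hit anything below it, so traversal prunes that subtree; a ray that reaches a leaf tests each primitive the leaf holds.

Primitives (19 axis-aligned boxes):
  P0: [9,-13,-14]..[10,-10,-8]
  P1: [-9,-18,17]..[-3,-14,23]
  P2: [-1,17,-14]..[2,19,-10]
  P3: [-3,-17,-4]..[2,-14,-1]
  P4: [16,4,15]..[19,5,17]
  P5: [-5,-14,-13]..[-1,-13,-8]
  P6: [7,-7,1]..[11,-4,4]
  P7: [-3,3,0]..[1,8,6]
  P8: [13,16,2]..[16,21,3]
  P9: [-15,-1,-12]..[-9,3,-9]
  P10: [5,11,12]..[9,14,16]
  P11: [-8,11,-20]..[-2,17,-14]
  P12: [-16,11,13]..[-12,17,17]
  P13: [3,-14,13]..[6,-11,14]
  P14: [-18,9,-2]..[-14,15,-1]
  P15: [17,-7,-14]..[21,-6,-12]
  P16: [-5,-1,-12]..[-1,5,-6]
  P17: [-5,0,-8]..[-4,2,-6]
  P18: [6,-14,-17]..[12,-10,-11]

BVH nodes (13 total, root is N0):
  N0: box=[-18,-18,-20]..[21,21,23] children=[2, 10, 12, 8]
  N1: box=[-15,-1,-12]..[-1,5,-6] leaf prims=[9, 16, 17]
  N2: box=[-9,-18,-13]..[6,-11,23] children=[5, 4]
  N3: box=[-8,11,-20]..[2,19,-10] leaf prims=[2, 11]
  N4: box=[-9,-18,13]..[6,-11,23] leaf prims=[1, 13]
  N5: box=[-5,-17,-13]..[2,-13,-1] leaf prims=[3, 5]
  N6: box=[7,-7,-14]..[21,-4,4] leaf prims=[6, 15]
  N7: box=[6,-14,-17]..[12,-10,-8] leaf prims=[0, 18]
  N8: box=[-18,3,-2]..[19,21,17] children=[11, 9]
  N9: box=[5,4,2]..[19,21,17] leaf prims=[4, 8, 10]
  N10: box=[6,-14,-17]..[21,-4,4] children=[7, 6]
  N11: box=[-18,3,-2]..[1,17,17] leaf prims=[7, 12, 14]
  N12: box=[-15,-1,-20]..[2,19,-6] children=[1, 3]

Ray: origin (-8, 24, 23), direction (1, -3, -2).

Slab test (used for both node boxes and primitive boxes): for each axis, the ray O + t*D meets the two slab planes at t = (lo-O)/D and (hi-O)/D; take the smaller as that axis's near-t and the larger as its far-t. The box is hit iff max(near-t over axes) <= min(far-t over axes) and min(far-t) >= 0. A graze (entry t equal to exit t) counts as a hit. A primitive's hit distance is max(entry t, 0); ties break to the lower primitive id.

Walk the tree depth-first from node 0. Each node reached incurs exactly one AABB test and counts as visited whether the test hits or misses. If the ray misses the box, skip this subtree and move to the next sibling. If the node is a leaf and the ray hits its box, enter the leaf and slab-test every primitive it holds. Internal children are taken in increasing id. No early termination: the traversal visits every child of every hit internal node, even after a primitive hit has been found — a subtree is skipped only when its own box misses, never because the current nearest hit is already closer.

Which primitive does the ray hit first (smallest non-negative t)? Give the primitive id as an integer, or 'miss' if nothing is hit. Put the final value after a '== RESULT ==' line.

Trace the traversal:
N0 x:[-10,29] y:[1,14] z:[0,43/2] -> hit [1,14], descend [2, 8, 10, 12]
  N2 x:[-1,14] y:[35/3,14] z:[0,18] -> hit [35/3,14], descend [4, 5]
    N4 x:[-1,14] y:[35/3,14] z:[0,5] -> miss, prune
    N5 x:[3,10] y:[37/3,41/3] z:[12,18] -> miss, prune
  N8 x:[-10,27] y:[1,7] z:[3,25/2] -> hit [3,7], descend [9, 11]
    N9 x:[13,27] y:[1,20/3] z:[3,21/2] -> miss, prune
    N11 x:[-10,9] y:[7/3,7] z:[3,25/2] -> hit [3,7] leaf, test {P7(miss), P12(miss), P14(miss)}
  N10 x:[14,29] y:[28/3,38/3] z:[19/2,20] -> miss, prune
  N12 x:[-7,10] y:[5/3,25/3] z:[29/2,43/2] -> miss, prune

Visited [0, 2, 4, 5, 8, 9, 11, 10, 12]. Tests: 9 box, 1 leaf. Nearest: miss.

== RESULT ==
miss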